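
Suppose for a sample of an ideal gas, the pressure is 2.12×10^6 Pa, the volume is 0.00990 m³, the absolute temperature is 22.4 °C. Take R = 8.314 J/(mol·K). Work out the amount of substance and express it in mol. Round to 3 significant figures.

8.54 mol

Solving PV = nRT for n: n = PV/(RT).
P = 2.12×10^6 Pa; V = 0.00990 m³; T = 22.4 °C = 295.5 K; R = 8.314 J/(mol·K).
n = 8.541 mol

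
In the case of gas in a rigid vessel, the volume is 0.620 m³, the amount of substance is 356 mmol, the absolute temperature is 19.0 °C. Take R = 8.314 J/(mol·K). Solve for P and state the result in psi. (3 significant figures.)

0.202 psi

From the ideal-gas law: P = nRT/V.
V = 0.620 m³; n = 356 mmol = 0.3560 mol; T = 19.0 °C = 292.1 K; R = 8.314 J/(mol·K).
P = 1395 Pa  (the unit combination reduces to kg/(m·s²) = Pa)
1395 Pa × (1 psi / 6895 Pa) = 0.2023 psi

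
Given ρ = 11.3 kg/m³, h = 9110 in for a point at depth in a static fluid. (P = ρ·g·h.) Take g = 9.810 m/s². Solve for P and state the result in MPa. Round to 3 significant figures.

0.0257 MPa

Directly: P = ρgh.
ρ = 11.3 kg/m³; h = 9110 in = 231.4 m; g = 9.810 m/s².
P = 25651 Pa
25651 Pa × (1 MPa / 1.000×10^6 Pa) = 0.02565 MPa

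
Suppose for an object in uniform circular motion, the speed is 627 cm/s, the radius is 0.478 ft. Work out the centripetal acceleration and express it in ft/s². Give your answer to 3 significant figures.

885 ft/s²

Directly: a = v²/r.
v = 627 cm/s = 6.270 m/s; r = 0.478 ft = 0.1457 m.
a = 269.8 m/s²
269.8 m/s² × (1 ft/s² / 0.3048 m/s²) = 885.3 ft/s²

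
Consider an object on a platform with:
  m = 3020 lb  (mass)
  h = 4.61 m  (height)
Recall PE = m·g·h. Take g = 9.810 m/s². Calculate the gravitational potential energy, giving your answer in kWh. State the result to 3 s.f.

PE is given directly by: PE = mgh.
m = 3020 lb = 1370 kg; h = 4.61 m; g = 9.810 m/s².
PE = 61950 J
61950 J × (1 kWh / 3.600×10^6 J) = 0.01721 kWh

0.0172 kWh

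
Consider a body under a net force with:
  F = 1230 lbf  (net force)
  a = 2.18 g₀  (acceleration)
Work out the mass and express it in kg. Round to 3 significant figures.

From Newton's second law: m = F/a.
F = 1230 lbf = 5471 N; a = 2.18 g₀ = 21.38 m/s².
m = 255.9 kg

256 kg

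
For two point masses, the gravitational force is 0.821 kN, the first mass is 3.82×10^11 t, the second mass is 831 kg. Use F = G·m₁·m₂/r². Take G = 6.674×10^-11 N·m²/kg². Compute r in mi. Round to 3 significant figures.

0.0998 mi

From Newton's law of gravitation: r = √(G·m₁m₂/F).
F = 0.821 kN = 821.0 N; m₁ = 3.82×10^11 t = 3.820×10^14 kg; m₂ = 831 kg; G = 6.674×10^-11 N·m²/kg².
r = 160.6 m
160.6 m × (1 mi / 1609 m) = 0.09982 mi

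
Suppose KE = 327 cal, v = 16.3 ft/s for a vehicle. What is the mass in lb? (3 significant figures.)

Rearranging KE = ½mv² for m: m = 2·KE/v².
KE = 327 cal = 1368 J; v = 16.3 ft/s = 4.968 m/s.
m = 110.9 kg
110.9 kg × (1 lb / 0.4536 kg) = 244.4 lb

244 lb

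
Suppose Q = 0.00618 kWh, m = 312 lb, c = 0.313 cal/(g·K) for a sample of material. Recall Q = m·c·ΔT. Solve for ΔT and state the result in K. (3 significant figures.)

0.120 K

Solving Q = m·c·ΔT for ΔT: ΔT = Q/(m·c).
Q = 0.00618 kWh = 22248 J; m = 312 lb = 141.5 kg; c = 0.313 cal/(g·K) = 1310 J/(kg·K).
ΔT = 0.1200 K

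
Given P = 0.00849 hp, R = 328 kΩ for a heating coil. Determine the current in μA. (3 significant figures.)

4390 μA

Solving P = I²R for I: I = √(P/R).
P = 0.00849 hp = 6.331 W; R = 328 kΩ = 3.280×10^5 Ω.
I = 0.004393 A
0.004393 A × (1 μA / 1.000×10^-6 A) = 4393 μA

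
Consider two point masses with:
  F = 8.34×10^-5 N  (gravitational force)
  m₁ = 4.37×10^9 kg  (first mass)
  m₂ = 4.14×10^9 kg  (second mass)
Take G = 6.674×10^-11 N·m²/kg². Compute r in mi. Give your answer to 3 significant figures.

From Newton's law of gravitation: r = √(G·m₁m₂/F).
F = 8.34×10^-5 N; m₁ = 4.37×10^9 kg; m₂ = 4.14×10^9 kg; G = 6.674×10^-11 N·m²/kg².
r = 3.805×10^6 m
3.805×10^6 m × (1 mi / 1609 m) = 2364 mi

2360 mi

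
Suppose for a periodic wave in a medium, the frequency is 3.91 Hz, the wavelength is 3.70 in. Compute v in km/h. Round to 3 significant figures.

1.32 km/h

v is given directly by: v = fλ.
f = 3.91 Hz; λ = 3.70 in = 0.09398 m.
v = 0.3675 m/s
0.3675 m/s × (1 km/h / 0.2778 m/s) = 1.323 km/h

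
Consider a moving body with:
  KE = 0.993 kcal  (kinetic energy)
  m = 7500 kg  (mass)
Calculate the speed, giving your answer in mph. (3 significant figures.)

Rearranging: v = √(2·KE/m).
KE = 0.993 kcal = 4155 J; m = 7500 kg.
v = 1.053 m/s
1.053 m/s × (1 mph / 0.4470 m/s) = 2.355 mph

2.35 mph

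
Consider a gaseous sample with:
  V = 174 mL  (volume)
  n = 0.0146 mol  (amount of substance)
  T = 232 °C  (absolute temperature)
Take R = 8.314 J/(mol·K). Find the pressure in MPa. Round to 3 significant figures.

0.352 MPa

From the ideal-gas law: P = nRT/V.
V = 174 mL = 1.740×10^-4 m³; n = 0.0146 mol; T = 232 °C = 505.1 K; R = 8.314 J/(mol·K).
P = 3.524×10^5 Pa  (the unit combination reduces to kg/(m·s²) = Pa)
3.524×10^5 Pa × (1 MPa / 1.000×10^6 Pa) = 0.3524 MPa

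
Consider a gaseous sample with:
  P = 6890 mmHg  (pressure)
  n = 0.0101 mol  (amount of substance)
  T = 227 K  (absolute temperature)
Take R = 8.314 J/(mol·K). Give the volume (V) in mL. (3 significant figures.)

Rearranging PV = nRT for V: V = nRT/P.
P = 6890 mmHg = 9.186×10^5 Pa; n = 0.0101 mol; T = 227 K; R = 8.314 J/(mol·K).
V = 2.075×10^-5 m³
2.075×10^-5 m³ × (1 mL / 1.000×10^-6 m³) = 20.75 mL

20.8 mL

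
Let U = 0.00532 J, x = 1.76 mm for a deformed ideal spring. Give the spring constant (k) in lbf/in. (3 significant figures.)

19.6 lbf/in

Rearranging U = ½k·x² for k: k = 2U/x².
U = 0.00532 J; x = 1.76 mm = 0.001760 m.
k = 3435 N/m
3435 N/m × (1 lbf/in / 175.1 N/m) = 19.61 lbf/in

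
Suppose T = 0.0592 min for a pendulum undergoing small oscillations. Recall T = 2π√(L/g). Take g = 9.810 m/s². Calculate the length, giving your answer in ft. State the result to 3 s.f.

Rearranging: L = g·(T/2π)².
T = 0.0592 min = 3.552 s; g = 9.810 m/s².
L = 3.135 m
3.135 m × (1 ft / 0.3048 m) = 10.29 ft

10.3 ft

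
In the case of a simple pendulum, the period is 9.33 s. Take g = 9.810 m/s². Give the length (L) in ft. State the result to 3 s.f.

71.0 ft

Solving T = 2π√(L/g) for L: L = g·(T/2π)².
T = 9.33 s; g = 9.810 m/s².
L = 21.63 m
21.63 m × (1 ft / 0.3048 m) = 70.97 ft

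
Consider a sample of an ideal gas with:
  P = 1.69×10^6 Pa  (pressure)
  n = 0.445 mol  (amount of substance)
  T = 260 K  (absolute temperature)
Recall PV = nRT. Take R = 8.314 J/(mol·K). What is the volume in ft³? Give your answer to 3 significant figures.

0.0201 ft³

From the ideal-gas law: V = nRT/P.
P = 1.69×10^6 Pa; n = 0.445 mol; T = 260 K; R = 8.314 J/(mol·K).
V = 5.692×10^-4 m³
5.692×10^-4 m³ × (1 ft³ / 0.02832 m³) = 0.02010 ft³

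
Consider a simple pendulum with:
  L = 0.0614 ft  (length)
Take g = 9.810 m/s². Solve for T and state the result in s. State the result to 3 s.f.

0.274 s

Directly: T = 2π√(L/g).
L = 0.0614 ft = 0.01871 m; g = 9.810 m/s².
T = 0.2744 s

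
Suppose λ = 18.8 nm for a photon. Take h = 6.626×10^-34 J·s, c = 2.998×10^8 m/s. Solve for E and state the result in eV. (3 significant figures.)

66.0 eV

E is given directly by: E = hc/λ.
λ = 18.8 nm = 1.880×10^-8 m; h = 6.626×10^-34 J·s; c = 2.998×10^8 m/s.
E = 1.057×10^-17 J
1.057×10^-17 J × (1 eV / 1.602×10^-19 J) = 65.95 eV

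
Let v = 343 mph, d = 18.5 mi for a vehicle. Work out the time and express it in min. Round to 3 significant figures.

Rearranging: t = d/v.
v = 343 mph = 153.3 m/s; d = 18.5 mi = 29773 m.
t = 194.2 s
194.2 s × (1 min / 60.00 s) = 3.236 min

3.24 min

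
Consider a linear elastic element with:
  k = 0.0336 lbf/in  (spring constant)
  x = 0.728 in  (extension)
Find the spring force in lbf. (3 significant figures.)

0.0245 lbf

From Hooke's law: F = kx.
k = 0.0336 lbf/in = 5.884 N/m; x = 0.728 in = 0.01849 m.
F = 0.1088 N
0.1088 N × (1 lbf / 4.448 N) = 0.02446 lbf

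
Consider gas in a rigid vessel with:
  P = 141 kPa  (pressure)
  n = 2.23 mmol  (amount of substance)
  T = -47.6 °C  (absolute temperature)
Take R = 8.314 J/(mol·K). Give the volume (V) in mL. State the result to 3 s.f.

Rearranging PV = nRT for V: V = nRT/P.
P = 141 kPa = 1.410×10^5 Pa; n = 2.23 mmol = 0.002230 mol; T = -47.6 °C = 225.5 K; R = 8.314 J/(mol·K).
V = 2.966×10^-5 m³
2.966×10^-5 m³ × (1 mL / 1.000×10^-6 m³) = 29.66 mL

29.7 mL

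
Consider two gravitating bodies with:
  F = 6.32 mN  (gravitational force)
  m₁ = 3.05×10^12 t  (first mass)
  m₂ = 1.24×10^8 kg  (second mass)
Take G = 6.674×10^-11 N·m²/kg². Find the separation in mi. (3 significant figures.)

39300 mi

From Newton's law of gravitation: r = √(G·m₁m₂/F).
F = 6.32 mN = 0.006320 N; m₁ = 3.05×10^12 t = 3.050×10^15 kg; m₂ = 1.24×10^8 kg; G = 6.674×10^-11 N·m²/kg².
r = 6.320×10^7 m
6.320×10^7 m × (1 mi / 1609 m) = 39269 mi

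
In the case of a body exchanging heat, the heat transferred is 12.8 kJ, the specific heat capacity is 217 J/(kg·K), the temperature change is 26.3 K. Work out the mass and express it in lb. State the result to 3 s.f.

4.94 lb

Rearranging Q = m·c·ΔT for m: m = Q/(c·ΔT).
Q = 12.8 kJ = 12800 J; c = 217 J/(kg·K); ΔT = 26.3 K.
m = 2.243 kg
2.243 kg × (1 lb / 0.4536 kg) = 4.945 lb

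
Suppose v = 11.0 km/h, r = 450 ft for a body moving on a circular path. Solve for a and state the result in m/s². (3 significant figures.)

Directly: a = v²/r.
v = 11.0 km/h = 3.056 m/s; r = 450 ft = 137.2 m.
a = 0.06807 m/s²

0.0681 m/s²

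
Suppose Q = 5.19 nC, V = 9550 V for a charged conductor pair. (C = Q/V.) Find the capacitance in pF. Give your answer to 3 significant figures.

C is given directly by: C = Q/V.
Q = 5.19 nC = 5.190×10^-9 C; V = 9550 V.
C = 5.435×10^-13 F
5.435×10^-13 F × (1 pF / 1.000×10^-12 F) = 0.5435 pF

0.543 pF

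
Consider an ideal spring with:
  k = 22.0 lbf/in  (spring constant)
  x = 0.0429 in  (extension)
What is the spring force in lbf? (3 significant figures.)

From Hooke's law: F = kx.
k = 22.0 lbf/in = 3853 N/m; x = 0.0429 in = 0.001090 m.
F = 4.198 N  (the unit combination reduces to kg·m/s² = N)
4.198 N × (1 lbf / 4.448 N) = 0.9438 lbf

0.944 lbf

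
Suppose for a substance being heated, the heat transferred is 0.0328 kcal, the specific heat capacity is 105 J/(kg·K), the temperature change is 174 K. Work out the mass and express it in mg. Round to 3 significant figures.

Rearranging: m = Q/(c·ΔT).
Q = 0.0328 kcal = 137.2 J; c = 105 J/(kg·K); ΔT = 174 K.
m = 0.007512 kg
0.007512 kg × (1 mg / 1.000×10^-6 kg) = 7512 mg

7510 mg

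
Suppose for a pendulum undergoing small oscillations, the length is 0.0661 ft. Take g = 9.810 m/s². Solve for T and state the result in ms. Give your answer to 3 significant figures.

285 ms

Directly: T = 2π√(L/g).
L = 0.0661 ft = 0.02015 m; g = 9.810 m/s².
T = 0.2847 s
0.2847 s × (1 ms / 0.001000 s) = 284.7 ms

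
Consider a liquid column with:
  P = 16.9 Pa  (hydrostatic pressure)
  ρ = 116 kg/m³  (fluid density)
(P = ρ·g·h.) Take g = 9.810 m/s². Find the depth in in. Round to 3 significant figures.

Rearranging P = ρ·g·h for h: h = P/(ρ·g).
P = 16.9 Pa; ρ = 116 kg/m³; g = 9.810 m/s².
h = 0.01485 m
0.01485 m × (1 in / 0.02540 m) = 0.5847 in

0.585 in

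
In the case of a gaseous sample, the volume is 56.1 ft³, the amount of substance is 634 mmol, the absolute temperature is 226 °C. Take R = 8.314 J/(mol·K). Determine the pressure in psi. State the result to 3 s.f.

Directly: P = nRT/V.
V = 56.1 ft³ = 1.589 m³; n = 634 mmol = 0.6340 mol; T = 226 °C = 499.1 K; R = 8.314 J/(mol·K).
P = 1656 Pa
1656 Pa × (1 psi / 6895 Pa) = 0.2402 psi

0.240 psi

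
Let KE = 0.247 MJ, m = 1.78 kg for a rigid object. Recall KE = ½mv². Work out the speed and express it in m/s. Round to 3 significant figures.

527 m/s

Rearranging KE = ½mv² for v: v = √(2·KE/m).
KE = 0.247 MJ = 2.470×10^5 J; m = 1.78 kg.
v = 526.8 m/s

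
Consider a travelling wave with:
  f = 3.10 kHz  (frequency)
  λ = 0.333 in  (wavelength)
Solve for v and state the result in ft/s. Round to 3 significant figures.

Directly: v = fλ.
f = 3.10 kHz = 3100 Hz; λ = 0.333 in = 0.008458 m.
v = 26.22 m/s
26.22 m/s × (1 ft/s / 0.3048 m/s) = 86.02 ft/s

86.0 ft/s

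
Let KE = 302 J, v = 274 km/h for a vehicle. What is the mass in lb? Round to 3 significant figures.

Rearranging: m = 2·KE/v².
KE = 302 J; v = 274 km/h = 76.11 m/s.
m = 0.1043 kg
0.1043 kg × (1 lb / 0.4536 kg) = 0.2299 lb

0.230 lb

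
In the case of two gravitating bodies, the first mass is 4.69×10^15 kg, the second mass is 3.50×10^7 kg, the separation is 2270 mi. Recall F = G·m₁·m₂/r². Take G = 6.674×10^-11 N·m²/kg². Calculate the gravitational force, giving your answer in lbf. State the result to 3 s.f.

Directly: F = Gm₁m₂/r².
m₁ = 4.69×10^15 kg; m₂ = 3.50×10^7 kg; r = 2270 mi = 3.653×10^6 m; G = 6.674×10^-11 N·m²/kg².
F = 0.8209 N  (the unit combination reduces to kg·m/s² = N)
0.8209 N × (1 lbf / 4.448 N) = 0.1845 lbf

0.185 lbf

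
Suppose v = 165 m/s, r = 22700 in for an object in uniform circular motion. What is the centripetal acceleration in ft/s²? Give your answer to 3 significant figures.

155 ft/s²

a is given directly by: a = v²/r.
v = 165 m/s; r = 22700 in = 576.6 m.
a = 47.22 m/s²
47.22 m/s² × (1 ft/s² / 0.3048 m/s²) = 154.9 ft/s²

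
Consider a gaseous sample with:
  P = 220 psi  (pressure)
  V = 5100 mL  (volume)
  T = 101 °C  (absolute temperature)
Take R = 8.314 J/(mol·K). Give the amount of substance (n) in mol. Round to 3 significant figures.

2.49 mol

From the ideal-gas law: n = PV/(RT).
P = 220 psi = 1.517×10^6 Pa; V = 5100 mL = 0.005100 m³; T = 101 °C = 374.1 K; R = 8.314 J/(mol·K).
n = 2.487 mol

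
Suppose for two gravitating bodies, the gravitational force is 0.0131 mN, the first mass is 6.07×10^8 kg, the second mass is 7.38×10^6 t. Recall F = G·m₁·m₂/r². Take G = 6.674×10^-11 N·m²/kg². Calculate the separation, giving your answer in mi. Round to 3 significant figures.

From Newton's law of gravitation: r = √(G·m₁m₂/F).
F = 0.0131 mN = 1.310×10^-5 N; m₁ = 6.07×10^8 kg; m₂ = 7.38×10^6 t = 7.380×10^9 kg; G = 6.674×10^-11 N·m²/kg².
r = 4.777×10^6 m
4.777×10^6 m × (1 mi / 1609 m) = 2968 mi

2970 mi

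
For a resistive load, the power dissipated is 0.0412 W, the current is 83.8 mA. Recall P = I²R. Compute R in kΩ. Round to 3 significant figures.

0.00587 kΩ

Rearranging P = I²R for R: R = P/I².
P = 0.0412 W; I = 83.8 mA = 0.08380 A.
R = 5.867 Ω
5.867 Ω × (1 kΩ / 1000 Ω) = 0.005867 kΩ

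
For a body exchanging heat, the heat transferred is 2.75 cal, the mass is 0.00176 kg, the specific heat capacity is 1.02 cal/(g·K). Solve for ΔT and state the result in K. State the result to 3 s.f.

Solving Q = m·c·ΔT for ΔT: ΔT = Q/(m·c).
Q = 2.75 cal = 11.51 J; m = 0.00176 kg; c = 1.02 cal/(g·K) = 4268 J/(kg·K).
ΔT = 1.532 K

1.53 K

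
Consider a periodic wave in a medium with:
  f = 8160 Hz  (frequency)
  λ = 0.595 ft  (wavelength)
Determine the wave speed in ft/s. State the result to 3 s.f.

v is given directly by: v = fλ.
f = 8160 Hz; λ = 0.595 ft = 0.1814 m.
v = 1480 m/s
1480 m/s × (1 ft/s / 0.3048 m/s) = 4855 ft/s

4860 ft/s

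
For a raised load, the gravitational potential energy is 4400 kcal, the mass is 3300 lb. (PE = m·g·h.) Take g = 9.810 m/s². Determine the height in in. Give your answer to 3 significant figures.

49400 in

Rearranging: h = PE/(m·g).
PE = 4400 kcal = 1.841×10^7 J; m = 3300 lb = 1497 kg; g = 9.810 m/s².
h = 1254 m
1254 m × (1 in / 0.02540 m) = 49358 in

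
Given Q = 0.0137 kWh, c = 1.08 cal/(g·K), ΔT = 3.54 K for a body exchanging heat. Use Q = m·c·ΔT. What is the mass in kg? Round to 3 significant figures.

3.08 kg

Rearranging: m = Q/(c·ΔT).
Q = 0.0137 kWh = 49320 J; c = 1.08 cal/(g·K) = 4519 J/(kg·K); ΔT = 3.54 K.
m = 3.083 kg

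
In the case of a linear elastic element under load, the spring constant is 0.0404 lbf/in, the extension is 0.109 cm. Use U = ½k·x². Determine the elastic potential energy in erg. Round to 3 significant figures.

42.0 erg

Directly: U = ½kx².
k = 0.0404 lbf/in = 7.075 N/m; x = 0.109 cm = 0.001090 m.
U = 4.203×10^-6 J  (the unit combination reduces to kg·m²/s² = J)
4.203×10^-6 J × (1 erg / 1.000×10^-7 J) = 42.03 erg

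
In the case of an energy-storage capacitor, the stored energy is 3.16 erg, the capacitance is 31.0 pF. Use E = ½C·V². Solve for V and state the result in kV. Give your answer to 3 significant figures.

0.143 kV

Solving E = ½C·V² for V: V = √(2E/C).
E = 3.16 erg = 3.160×10^-7 J; C = 31.0 pF = 3.100×10^-11 F.
V = 142.8 V
142.8 V × (1 kV / 1000 V) = 0.1428 kV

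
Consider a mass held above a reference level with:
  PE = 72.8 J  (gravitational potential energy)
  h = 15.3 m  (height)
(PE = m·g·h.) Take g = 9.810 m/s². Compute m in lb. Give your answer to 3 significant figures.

1.07 lb

Solving PE = m·g·h for m: m = PE/(g·h).
PE = 72.8 J; h = 15.3 m; g = 9.810 m/s².
m = 0.4850 kg
0.4850 kg × (1 lb / 0.4536 kg) = 1.069 lb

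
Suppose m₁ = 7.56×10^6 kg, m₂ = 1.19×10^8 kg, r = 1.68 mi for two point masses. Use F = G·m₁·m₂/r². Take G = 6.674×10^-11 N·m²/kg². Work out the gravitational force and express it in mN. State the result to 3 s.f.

Directly: F = Gm₁m₂/r².
m₁ = 7.56×10^6 kg; m₂ = 1.19×10^8 kg; r = 1.68 mi = 2704 m; G = 6.674×10^-11 N·m²/kg².
F = 0.008214 N
0.008214 N × (1 mN / 0.001000 N) = 8.214 mN

8.21 mN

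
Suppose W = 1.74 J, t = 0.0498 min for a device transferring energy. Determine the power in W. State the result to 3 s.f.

0.582 W

P is given directly by: P = W/t.
W = 1.74 J; t = 0.0498 min = 2.988 s.
P = 0.5823 W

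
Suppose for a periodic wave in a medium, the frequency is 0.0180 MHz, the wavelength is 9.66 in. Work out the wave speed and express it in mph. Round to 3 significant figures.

Directly: v = fλ.
f = 0.0180 MHz = 18000 Hz; λ = 9.66 in = 0.2454 m.
v = 4417 m/s
4417 m/s × (1 mph / 0.4470 m/s) = 9880 mph

9880 mph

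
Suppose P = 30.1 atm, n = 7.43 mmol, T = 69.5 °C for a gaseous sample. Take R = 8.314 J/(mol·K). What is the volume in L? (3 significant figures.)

From the ideal-gas law: V = nRT/P.
P = 30.1 atm = 3.050×10^6 Pa; n = 7.43 mmol = 0.007430 mol; T = 69.5 °C = 342.6 K; R = 8.314 J/(mol·K).
V = 6.940×10^-6 m³
6.940×10^-6 m³ × (1 L / 0.001000 m³) = 0.006940 L

0.00694 L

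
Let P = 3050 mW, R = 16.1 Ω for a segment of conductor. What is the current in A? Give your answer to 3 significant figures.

Rearranging P = I²R for I: I = √(P/R).
P = 3050 mW = 3.050 W; R = 16.1 Ω.
I = 0.4352 A

0.435 A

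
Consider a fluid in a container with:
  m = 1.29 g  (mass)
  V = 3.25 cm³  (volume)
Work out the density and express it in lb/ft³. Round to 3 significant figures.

24.8 lb/ft³

Directly: ρ = m/V.
m = 1.29 g = 0.001290 kg; V = 3.25 cm³ = 3.250×10^-6 m³.
ρ = 396.9 kg/m³
396.9 kg/m³ × (1 lb/ft³ / 16.02 kg/m³) = 24.78 lb/ft³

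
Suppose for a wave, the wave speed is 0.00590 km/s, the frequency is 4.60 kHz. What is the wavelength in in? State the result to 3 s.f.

0.0505 in

Rearranging: λ = v/f.
v = 0.00590 km/s = 5.900 m/s; f = 4.60 kHz = 4600 Hz.
λ = 0.001283 m
0.001283 m × (1 in / 0.02540 m) = 0.05050 in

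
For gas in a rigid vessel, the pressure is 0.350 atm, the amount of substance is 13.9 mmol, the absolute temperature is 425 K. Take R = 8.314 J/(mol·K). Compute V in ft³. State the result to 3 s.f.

From the ideal-gas law: V = nRT/P.
P = 0.350 atm = 35464 Pa; n = 13.9 mmol = 0.01390 mol; T = 425 K; R = 8.314 J/(mol·K).
V = 0.001385 m³
0.001385 m³ × (1 ft³ / 0.02832 m³) = 0.04891 ft³

0.0489 ft³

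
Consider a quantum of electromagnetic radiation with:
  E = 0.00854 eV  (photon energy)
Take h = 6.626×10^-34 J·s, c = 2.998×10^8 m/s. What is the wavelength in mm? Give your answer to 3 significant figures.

Solving E = h·c/λ for λ: λ = hc/E.
E = 0.00854 eV = 1.368×10^-21 J; h = 6.626×10^-34 J·s; c = 2.998×10^8 m/s.
λ = 1.452×10^-4 m
1.452×10^-4 m × (1 mm / 0.001000 m) = 0.1452 mm

0.145 mm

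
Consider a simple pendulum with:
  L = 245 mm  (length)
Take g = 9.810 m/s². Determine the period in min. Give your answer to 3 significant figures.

0.0165 min

T is given directly by: T = 2π√(L/g).
L = 245 mm = 0.2450 m; g = 9.810 m/s².
T = 0.9930 s
0.9930 s × (1 min / 60.00 s) = 0.01655 min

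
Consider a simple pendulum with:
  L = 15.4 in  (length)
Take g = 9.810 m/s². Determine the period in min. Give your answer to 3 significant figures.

0.0209 min

Directly: T = 2π√(L/g).
L = 15.4 in = 0.3912 m; g = 9.810 m/s².
T = 1.255 s
1.255 s × (1 min / 60.00 s) = 0.02091 min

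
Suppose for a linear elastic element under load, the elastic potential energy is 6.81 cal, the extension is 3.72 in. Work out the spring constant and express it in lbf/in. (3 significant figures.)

36.4 lbf/in

Rearranging: k = 2U/x².
U = 6.81 cal = 28.49 J; x = 3.72 in = 0.09449 m.
k = 6383 N/m
6383 N/m × (1 lbf/in / 175.1 N/m) = 36.45 lbf/in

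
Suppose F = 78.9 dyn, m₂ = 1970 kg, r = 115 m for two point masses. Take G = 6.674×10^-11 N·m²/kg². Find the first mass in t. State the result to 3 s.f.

79400 t

Solving F = G·m₁·m₂/r² for m₁: m₁ = F·r²/(G·m₂).
F = 78.9 dyn = 7.890×10^-4 N; m₂ = 1970 kg; r = 115 m; G = 6.674×10^-11 N·m²/kg².
m₁ = 7.936×10^7 kg
7.936×10^7 kg × (1 t / 1000 kg) = 79363 t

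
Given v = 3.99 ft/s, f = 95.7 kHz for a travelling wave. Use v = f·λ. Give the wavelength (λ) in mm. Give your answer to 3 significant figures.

0.0127 mm

Solving v = f·λ for λ: λ = v/f.
v = 3.99 ft/s = 1.216 m/s; f = 95.7 kHz = 95700 Hz.
λ = 1.271×10^-5 m
1.271×10^-5 m × (1 mm / 0.001000 m) = 0.01271 mm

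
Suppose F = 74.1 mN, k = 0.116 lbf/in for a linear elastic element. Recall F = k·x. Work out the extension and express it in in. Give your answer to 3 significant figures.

Rearranging F = k·x for x: x = F/k.
F = 74.1 mN = 0.07410 N; k = 0.116 lbf/in = 20.31 N/m.
x = 0.003648 m
0.003648 m × (1 in / 0.02540 m) = 0.1436 in

0.144 in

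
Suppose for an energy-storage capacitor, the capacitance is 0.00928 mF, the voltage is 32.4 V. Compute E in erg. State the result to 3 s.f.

48700 erg

E is given directly by: E = ½CV².
C = 0.00928 mF = 9.280×10^-6 F; V = 32.4 V.
E = 0.004871 J  (the unit combination reduces to kg·m²/s² = J)
0.004871 J × (1 erg / 1.000×10^-7 J) = 48709 erg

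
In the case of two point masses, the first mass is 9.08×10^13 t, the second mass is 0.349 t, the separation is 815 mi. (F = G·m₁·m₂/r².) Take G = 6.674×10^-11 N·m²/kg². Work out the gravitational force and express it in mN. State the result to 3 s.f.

From Newton's law of gravitation: F = Gm₁m₂/r².
m₁ = 9.08×10^13 t = 9.080×10^16 kg; m₂ = 0.349 t = 349.0 kg; r = 815 mi = 1.312×10^6 m; G = 6.674×10^-11 N·m²/kg².
F = 0.001229 N
0.001229 N × (1 mN / 0.001000 N) = 1.229 mN

1.23 mN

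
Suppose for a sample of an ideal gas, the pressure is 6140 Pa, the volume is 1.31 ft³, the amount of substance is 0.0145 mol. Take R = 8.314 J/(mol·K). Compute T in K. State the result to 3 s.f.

1890 K

Rearranging: T = PV/(nR).
P = 6140 Pa; V = 1.31 ft³ = 0.03710 m³; n = 0.0145 mol; R = 8.314 J/(mol·K).
T = 1889 K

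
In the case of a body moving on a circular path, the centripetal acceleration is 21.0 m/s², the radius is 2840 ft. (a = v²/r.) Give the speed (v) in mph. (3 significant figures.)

Rearranging: v = √(a·r).
a = 21.0 m/s²; r = 2840 ft = 865.6 m.
v = 134.8 m/s
134.8 m/s × (1 mph / 0.4470 m/s) = 301.6 mph

302 mph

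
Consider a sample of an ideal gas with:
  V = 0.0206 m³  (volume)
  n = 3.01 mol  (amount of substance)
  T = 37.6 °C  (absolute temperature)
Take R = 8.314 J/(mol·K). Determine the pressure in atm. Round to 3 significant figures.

P is given directly by: P = nRT/V.
V = 0.0206 m³; n = 3.01 mol; T = 37.6 °C = 310.8 K; R = 8.314 J/(mol·K).
P = 3.775×10^5 Pa  (the unit combination reduces to kg/(m·s²) = Pa)
3.775×10^5 Pa × (1 atm / 1.013×10^5 Pa) = 3.726 atm

3.73 atm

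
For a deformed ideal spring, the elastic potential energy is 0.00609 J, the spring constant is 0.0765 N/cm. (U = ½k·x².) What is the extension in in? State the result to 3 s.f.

Solving U = ½k·x² for x: x = √(2U/k).
U = 0.00609 J; k = 0.0765 N/cm = 7.650 N/m.
x = 0.03990 m
0.03990 m × (1 in / 0.02540 m) = 1.571 in

1.57 in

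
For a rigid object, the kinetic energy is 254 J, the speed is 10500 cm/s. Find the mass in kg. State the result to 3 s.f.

Solving KE = ½mv² for m: m = 2·KE/v².
KE = 254 J; v = 10500 cm/s = 105.0 m/s.
m = 0.04608 kg

0.0461 kg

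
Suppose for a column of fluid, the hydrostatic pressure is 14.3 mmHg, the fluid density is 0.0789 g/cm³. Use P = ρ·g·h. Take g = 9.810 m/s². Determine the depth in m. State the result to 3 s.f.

Rearranging: h = P/(ρ·g).
P = 14.3 mmHg = 1907 Pa; ρ = 0.0789 g/cm³ = 78.90 kg/m³; g = 9.810 m/s².
h = 2.463 m

2.46 m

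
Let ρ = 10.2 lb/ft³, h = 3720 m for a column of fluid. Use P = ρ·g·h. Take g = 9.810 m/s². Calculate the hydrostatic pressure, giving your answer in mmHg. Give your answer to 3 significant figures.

P is given directly by: P = ρgh.
ρ = 10.2 lb/ft³ = 163.4 kg/m³; h = 3720 m; g = 9.810 m/s².
P = 5.963×10^6 Pa
5.963×10^6 Pa × (1 mmHg / 133.3 Pa) = 44723 mmHg

44700 mmHg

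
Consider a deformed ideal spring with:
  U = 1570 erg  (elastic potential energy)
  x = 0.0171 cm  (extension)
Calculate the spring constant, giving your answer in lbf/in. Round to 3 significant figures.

61.3 lbf/in

Rearranging U = ½k·x² for k: k = 2U/x².
U = 1570 erg = 1.570×10^-4 J; x = 0.0171 cm = 1.710×10^-4 m.
k = 10738 N/m
10738 N/m × (1 lbf/in / 175.1 N/m) = 61.32 lbf/in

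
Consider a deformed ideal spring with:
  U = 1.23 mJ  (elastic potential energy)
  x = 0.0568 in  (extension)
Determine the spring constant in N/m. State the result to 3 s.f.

Rearranging: k = 2U/x².
U = 1.23 mJ = 0.001230 J; x = 0.0568 in = 0.001443 m.
k = 1182 N/m

1180 N/m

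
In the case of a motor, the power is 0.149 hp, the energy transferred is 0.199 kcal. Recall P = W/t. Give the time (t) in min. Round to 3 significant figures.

Solving P = W/t for t: t = W/P.
P = 0.149 hp = 111.1 W; W = 0.199 kcal = 832.6 J.
t = 7.494 s
7.494 s × (1 min / 60.00 s) = 0.1249 min

0.125 min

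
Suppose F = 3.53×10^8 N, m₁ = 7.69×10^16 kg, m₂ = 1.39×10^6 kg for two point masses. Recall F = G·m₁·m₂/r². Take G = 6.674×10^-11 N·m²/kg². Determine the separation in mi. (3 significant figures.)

0.0883 mi

Solving F = G·m₁·m₂/r² for r: r = √(G·m₁m₂/F).
F = 3.53×10^8 N; m₁ = 7.69×10^16 kg; m₂ = 1.39×10^6 kg; G = 6.674×10^-11 N·m²/kg².
r = 142.2 m
142.2 m × (1 mi / 1609 m) = 0.08833 mi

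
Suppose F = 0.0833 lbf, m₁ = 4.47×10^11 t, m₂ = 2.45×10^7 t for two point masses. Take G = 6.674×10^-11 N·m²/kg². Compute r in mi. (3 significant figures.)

From Newton's law of gravitation: r = √(G·m₁m₂/F).
F = 0.0833 lbf = 0.3705 N; m₁ = 4.47×10^11 t = 4.470×10^14 kg; m₂ = 2.45×10^7 t = 2.450×10^10 kg; G = 6.674×10^-11 N·m²/kg².
r = 4.441×10^7 m
4.441×10^7 m × (1 mi / 1609 m) = 27597 mi

27600 mi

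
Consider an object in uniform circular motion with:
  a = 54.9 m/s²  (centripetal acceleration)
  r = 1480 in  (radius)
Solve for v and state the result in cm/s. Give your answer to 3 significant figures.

Rearranging: v = √(a·r).
a = 54.9 m/s²; r = 1480 in = 37.59 m.
v = 45.43 m/s
45.43 m/s × (1 cm/s / 0.01000 m/s) = 4543 cm/s

4540 cm/s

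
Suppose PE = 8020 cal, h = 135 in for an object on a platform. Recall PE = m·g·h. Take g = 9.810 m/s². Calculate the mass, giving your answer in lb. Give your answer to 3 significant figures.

Solving PE = m·g·h for m: m = PE/(g·h).
PE = 8020 cal = 33556 J; h = 135 in = 3.429 m; g = 9.810 m/s².
m = 997.5 kg
997.5 kg × (1 lb / 0.4536 kg) = 2199 lb

2200 lb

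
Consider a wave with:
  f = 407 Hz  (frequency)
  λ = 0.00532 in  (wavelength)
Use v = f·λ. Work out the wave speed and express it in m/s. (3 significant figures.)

v is given directly by: v = fλ.
f = 407 Hz; λ = 0.00532 in = 1.351×10^-4 m.
v = 0.05500 m/s

0.0550 m/s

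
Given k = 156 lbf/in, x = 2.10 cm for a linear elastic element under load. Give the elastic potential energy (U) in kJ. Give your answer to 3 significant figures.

U is given directly by: U = ½kx².
k = 156 lbf/in = 27320 N/m; x = 2.10 cm = 0.02100 m.
U = 6.024 J
6.024 J × (1 kJ / 1000 J) = 0.006024 kJ

0.00602 kJ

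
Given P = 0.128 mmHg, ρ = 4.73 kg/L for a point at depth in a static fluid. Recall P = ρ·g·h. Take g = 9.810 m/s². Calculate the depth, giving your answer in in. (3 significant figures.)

Rearranging P = ρ·g·h for h: h = P/(ρ·g).
P = 0.128 mmHg = 17.07 Pa; ρ = 4.73 kg/L = 4730 kg/m³; g = 9.810 m/s².
h = 3.678×10^-4 m
3.678×10^-4 m × (1 in / 0.02540 m) = 0.01448 in

0.0145 in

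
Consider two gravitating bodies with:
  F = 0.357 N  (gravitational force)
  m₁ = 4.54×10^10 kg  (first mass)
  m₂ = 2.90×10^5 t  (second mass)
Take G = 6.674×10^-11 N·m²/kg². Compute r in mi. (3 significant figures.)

From Newton's law of gravitation: r = √(G·m₁m₂/F).
F = 0.357 N; m₁ = 4.54×10^10 kg; m₂ = 2.90×10^5 t = 2.900×10^8 kg; G = 6.674×10^-11 N·m²/kg².
r = 49612 m
49612 m × (1 mi / 1609 m) = 30.83 mi

30.8 mi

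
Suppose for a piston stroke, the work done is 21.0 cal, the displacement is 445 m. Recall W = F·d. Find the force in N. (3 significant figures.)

0.197 N

Solving W = F·d for F: F = W/d.
W = 21.0 cal = 87.86 J; d = 445 m.
F = 0.1974 N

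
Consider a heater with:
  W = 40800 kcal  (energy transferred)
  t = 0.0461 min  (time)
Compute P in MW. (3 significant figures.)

P is given directly by: P = W/t.
W = 40800 kcal = 1.707×10^8 J; t = 0.0461 min = 2.766 s.
P = 6.172×10^7 W
6.172×10^7 W × (1 MW / 1.000×10^6 W) = 61.72 MW

61.7 MW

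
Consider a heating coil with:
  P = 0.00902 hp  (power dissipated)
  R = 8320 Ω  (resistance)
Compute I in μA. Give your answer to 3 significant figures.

Solving P = I²R for I: I = √(P/R).
P = 0.00902 hp = 6.726 W; R = 8320 Ω.
I = 0.02843 A
0.02843 A × (1 μA / 1.000×10^-6 A) = 28433 μA

28400 μA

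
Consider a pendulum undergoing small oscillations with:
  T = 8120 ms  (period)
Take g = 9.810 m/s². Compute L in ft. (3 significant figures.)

Rearranging T = 2π√(L/g) for L: L = g·(T/2π)².
T = 8120 ms = 8.120 s; g = 9.810 m/s².
L = 16.38 m
16.38 m × (1 ft / 0.3048 m) = 53.75 ft

53.8 ft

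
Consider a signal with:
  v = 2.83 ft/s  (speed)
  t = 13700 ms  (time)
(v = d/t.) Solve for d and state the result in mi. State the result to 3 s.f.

Rearranging v = d/t for d: d = v·t.
v = 2.83 ft/s = 0.8626 m/s; t = 13700 ms = 13.70 s.
d = 11.82 m
11.82 m × (1 mi / 1609 m) = 0.007343 mi

0.00734 mi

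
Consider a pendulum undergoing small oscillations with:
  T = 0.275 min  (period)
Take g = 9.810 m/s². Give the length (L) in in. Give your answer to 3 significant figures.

2660 in

Rearranging: L = g·(T/2π)².
T = 0.275 min = 16.50 s; g = 9.810 m/s².
L = 67.65 m
67.65 m × (1 in / 0.02540 m) = 2663 in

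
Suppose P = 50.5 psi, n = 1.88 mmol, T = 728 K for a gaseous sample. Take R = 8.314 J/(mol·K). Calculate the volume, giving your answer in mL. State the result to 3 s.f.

From the ideal-gas law: V = nRT/P.
P = 50.5 psi = 3.482×10^5 Pa; n = 1.88 mmol = 0.001880 mol; T = 728 K; R = 8.314 J/(mol·K).
V = 3.268×10^-5 m³
3.268×10^-5 m³ × (1 mL / 1.000×10^-6 m³) = 32.68 mL

32.7 mL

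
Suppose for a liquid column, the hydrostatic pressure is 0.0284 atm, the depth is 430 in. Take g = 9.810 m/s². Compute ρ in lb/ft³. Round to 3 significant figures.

Rearranging: ρ = P/(g·h).
P = 0.0284 atm = 2878 Pa; h = 430 in = 10.92 m; g = 9.810 m/s².
ρ = 26.86 kg/m³
26.86 kg/m³ × (1 lb/ft³ / 16.02 kg/m³) = 1.677 lb/ft³

1.68 lb/ft³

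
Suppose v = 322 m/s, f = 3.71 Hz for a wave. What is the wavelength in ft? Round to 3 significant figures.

285 ft

Rearranging v = f·λ for λ: λ = v/f.
v = 322 m/s; f = 3.71 Hz.
λ = 86.79 m
86.79 m × (1 ft / 0.3048 m) = 284.8 ft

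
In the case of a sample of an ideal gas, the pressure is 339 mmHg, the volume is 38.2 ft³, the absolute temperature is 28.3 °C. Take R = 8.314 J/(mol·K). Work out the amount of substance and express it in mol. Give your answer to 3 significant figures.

Solving PV = nRT for n: n = PV/(RT).
P = 339 mmHg = 45196 Pa; V = 38.2 ft³ = 1.082 m³; T = 28.3 °C = 301.4 K; R = 8.314 J/(mol·K).
n = 19.51 mol

19.5 mol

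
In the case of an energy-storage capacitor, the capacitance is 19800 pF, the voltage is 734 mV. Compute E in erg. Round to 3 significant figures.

0.0533 erg

Directly: E = ½CV².
C = 19800 pF = 1.980×10^-8 F; V = 734 mV = 0.7340 V.
E = 5.334×10^-9 J  (the unit combination reduces to kg·m²/s² = J)
5.334×10^-9 J × (1 erg / 1.000×10^-7 J) = 0.05334 erg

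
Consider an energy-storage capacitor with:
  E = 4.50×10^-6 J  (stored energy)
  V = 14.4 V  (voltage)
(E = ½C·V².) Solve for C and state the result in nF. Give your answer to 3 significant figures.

43.4 nF

Rearranging: C = 2E/V².
E = 4.50×10^-6 J; V = 14.4 V.
C = 4.340×10^-8 F
4.340×10^-8 F × (1 nF / 1.000×10^-9 F) = 43.40 nF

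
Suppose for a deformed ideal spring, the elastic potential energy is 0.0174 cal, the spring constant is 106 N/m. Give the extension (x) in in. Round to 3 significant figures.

Rearranging U = ½k·x² for x: x = √(2U/k).
U = 0.0174 cal = 0.07280 J; k = 106 N/m.
x = 0.03706 m
0.03706 m × (1 in / 0.02540 m) = 1.459 in

1.46 in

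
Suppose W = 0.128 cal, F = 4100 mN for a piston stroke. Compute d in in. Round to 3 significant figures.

Rearranging: d = W/F.
W = 0.128 cal = 0.5356 J; F = 4100 mN = 4.100 N.
d = 0.1306 m
0.1306 m × (1 in / 0.02540 m) = 5.143 in

5.14 in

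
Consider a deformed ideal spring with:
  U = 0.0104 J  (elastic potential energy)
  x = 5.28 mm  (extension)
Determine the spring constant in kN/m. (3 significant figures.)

0.746 kN/m

Rearranging: k = 2U/x².
U = 0.0104 J; x = 5.28 mm = 0.005280 m.
k = 746.1 N/m
746.1 N/m × (1 kN/m / 1000 N/m) = 0.7461 kN/m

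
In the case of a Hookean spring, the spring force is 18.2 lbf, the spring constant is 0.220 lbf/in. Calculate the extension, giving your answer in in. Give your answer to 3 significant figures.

82.7 in

From Hooke's law: x = F/k.
F = 18.2 lbf = 80.96 N; k = 0.220 lbf/in = 38.53 N/m.
x = 2.101 m
2.101 m × (1 in / 0.02540 m) = 82.73 in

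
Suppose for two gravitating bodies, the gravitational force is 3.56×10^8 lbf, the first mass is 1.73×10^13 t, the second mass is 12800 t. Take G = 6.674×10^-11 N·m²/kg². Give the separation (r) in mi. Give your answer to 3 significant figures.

From Newton's law of gravitation: r = √(G·m₁m₂/F).
F = 3.56×10^8 lbf = 1.584×10^9 N; m₁ = 1.73×10^13 t = 1.730×10^16 kg; m₂ = 12800 t = 1.280×10^7 kg; G = 6.674×10^-11 N·m²/kg².
r = 96.61 m
96.61 m × (1 mi / 1609 m) = 0.06003 mi

0.0600 mi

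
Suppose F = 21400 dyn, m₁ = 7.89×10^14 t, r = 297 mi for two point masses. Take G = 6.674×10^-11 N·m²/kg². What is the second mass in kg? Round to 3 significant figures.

Solving F = G·m₁·m₂/r² for m₂: m₂ = F·r²/(G·m₁).
F = 21400 dyn = 0.2140 N; m₁ = 7.89×10^14 t = 7.890×10^17 kg; r = 297 mi = 4.780×10^5 m; G = 6.674×10^-11 N·m²/kg².
m₂ = 928.5 kg

928 kg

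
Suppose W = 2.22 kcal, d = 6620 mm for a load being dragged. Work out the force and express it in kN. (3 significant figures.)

Rearranging W = F·d for F: F = W/d.
W = 2.22 kcal = 9288 J; d = 6620 mm = 6.620 m.
F = 1403 N
1403 N × (1 kN / 1000 N) = 1.403 kN

1.40 kN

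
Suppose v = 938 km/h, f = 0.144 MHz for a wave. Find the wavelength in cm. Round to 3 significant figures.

0.181 cm

Solving v = f·λ for λ: λ = v/f.
v = 938 km/h = 260.6 m/s; f = 0.144 MHz = 1.440×10^5 Hz.
λ = 0.001809 m
0.001809 m × (1 cm / 0.01000 m) = 0.1809 cm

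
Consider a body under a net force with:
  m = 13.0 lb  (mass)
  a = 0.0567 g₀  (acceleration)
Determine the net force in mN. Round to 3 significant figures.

3280 mN

From Newton's second law: F = m·a.
m = 13.0 lb = 5.897 kg; a = 0.0567 g₀ = 0.5560 m/s².
F = 3.279 N
3.279 N × (1 mN / 0.001000 N) = 3279 mN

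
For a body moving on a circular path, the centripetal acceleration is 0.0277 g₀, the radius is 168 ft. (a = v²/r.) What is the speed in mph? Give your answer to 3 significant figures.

8.34 mph

Rearranging a = v²/r for v: v = √(a·r).
a = 0.0277 g₀ = 0.2716 m/s²; r = 168 ft = 51.21 m.
v = 3.730 m/s
3.730 m/s × (1 mph / 0.4470 m/s) = 8.343 mph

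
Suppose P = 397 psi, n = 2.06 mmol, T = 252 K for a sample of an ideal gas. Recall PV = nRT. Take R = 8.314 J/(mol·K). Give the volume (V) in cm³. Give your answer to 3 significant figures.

1.58 cm³

Rearranging PV = nRT for V: V = nRT/P.
P = 397 psi = 2.737×10^6 Pa; n = 2.06 mmol = 0.002060 mol; T = 252 K; R = 8.314 J/(mol·K).
V = 1.577×10^-6 m³
1.577×10^-6 m³ × (1 cm³ / 1.000×10^-6 m³) = 1.577 cm³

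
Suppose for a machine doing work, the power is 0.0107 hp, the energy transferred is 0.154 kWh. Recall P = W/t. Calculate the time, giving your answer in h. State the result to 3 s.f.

Solving P = W/t for t: t = W/P.
P = 0.0107 hp = 7.979 W; W = 0.154 kWh = 5.544×10^5 J.
t = 69482 s
69482 s × (1 h / 3600 s) = 19.30 h

19.3 h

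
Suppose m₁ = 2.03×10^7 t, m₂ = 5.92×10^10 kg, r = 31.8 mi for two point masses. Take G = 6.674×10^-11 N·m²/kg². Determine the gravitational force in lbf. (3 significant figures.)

From Newton's law of gravitation: F = Gm₁m₂/r².
m₁ = 2.03×10^7 t = 2.030×10^10 kg; m₂ = 5.92×10^10 kg; r = 31.8 mi = 51177 m; G = 6.674×10^-11 N·m²/kg².
F = 30.62 N
30.62 N × (1 lbf / 4.448 N) = 6.884 lbf

6.88 lbf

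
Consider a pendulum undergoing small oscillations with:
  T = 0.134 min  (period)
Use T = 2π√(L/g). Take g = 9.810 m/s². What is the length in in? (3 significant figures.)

632 in

Solving T = 2π√(L/g) for L: L = g·(T/2π)².
T = 0.134 min = 8.040 s; g = 9.810 m/s².
L = 16.06 m
16.06 m × (1 in / 0.02540 m) = 632.4 in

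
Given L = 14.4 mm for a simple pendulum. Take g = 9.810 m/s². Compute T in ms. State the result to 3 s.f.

T is given directly by: T = 2π√(L/g).
L = 14.4 mm = 0.01440 m; g = 9.810 m/s².
T = 0.2407 s
0.2407 s × (1 ms / 0.001000 s) = 240.7 ms

241 ms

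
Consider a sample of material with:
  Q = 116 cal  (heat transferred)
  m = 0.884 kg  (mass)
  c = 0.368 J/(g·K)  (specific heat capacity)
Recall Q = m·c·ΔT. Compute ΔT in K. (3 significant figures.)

1.49 K

Rearranging: ΔT = Q/(m·c).
Q = 116 cal = 485.3 J; m = 0.884 kg; c = 0.368 J/(g·K) = 368.0 J/(kg·K).
ΔT = 1.492 K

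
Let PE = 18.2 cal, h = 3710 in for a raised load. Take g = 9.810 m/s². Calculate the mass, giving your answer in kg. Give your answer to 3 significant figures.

0.0824 kg

Rearranging PE = m·g·h for m: m = PE/(g·h).
PE = 18.2 cal = 76.15 J; h = 3710 in = 94.23 m; g = 9.810 m/s².
m = 0.08237 kg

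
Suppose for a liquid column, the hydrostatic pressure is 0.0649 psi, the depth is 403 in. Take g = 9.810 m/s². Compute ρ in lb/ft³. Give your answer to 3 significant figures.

0.278 lb/ft³

Solving P = ρ·g·h for ρ: ρ = P/(g·h).
P = 0.0649 psi = 447.5 Pa; h = 403 in = 10.24 m; g = 9.810 m/s².
ρ = 4.456 kg/m³
4.456 kg/m³ × (1 lb/ft³ / 16.02 kg/m³) = 0.2782 lb/ft³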